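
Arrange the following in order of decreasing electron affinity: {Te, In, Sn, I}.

I, Te, Sn, In

In is in period 5, group 13; Sn is in period 5, group 14; Te is in period 5, group 16; I is in period 5, group 17.
Atoms with high Z_eff and room in the valence shell (especially the halogens) have the most exothermic electron affinities.
All lie in period 5, so electron affinity increases left to right.
So from highest to lowest: I > Te > Sn > In.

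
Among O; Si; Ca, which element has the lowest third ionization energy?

Si

Consider each +2 ion: O²⁺ still has 4 valence electrons; Si²⁺ still has 2 valence electrons; Ca²⁺ is the bare [Ar] core.
Usually core removal costs more than valence removal, but here the competition is close: a tightly held n=2 valence electron can cost more to remove than an n=3 core electron, so the actual values have to decide it.
Valence configurations: O²⁺ [He]2s²2p², Si²⁺ [Ne]3s².
Tabulated IE_3 (kJ/mol): O 5300, Si 3232, Ca 4912.
Hence IE_3: Si < Ca < O.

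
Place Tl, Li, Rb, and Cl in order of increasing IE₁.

Rb, Li, Tl, Cl

Li is in period 2, group 1; Cl is in period 3, group 17; Rb is in period 5, group 1; Tl is in period 6, group 13.
Removing the outermost electron gets harder across a period and easier down a group.
Here both period and group differ, so the two effects have to be weighed against each other.
Li > Rb: they share group 1; the group trend gives Li the larger value.
Tl > Li: the two effects oppose for this pair; the across-period effect wins (589 vs 520 kJ/mol).
Cl > Tl: relative to Tl, both the across-period and down-group shifts push Cl's first ionization energy up.
For reference (kJ/mol): Li 520, Cl 1251, Rb 403, Tl 589.
So from lowest to highest: Rb < Li < Tl < Cl.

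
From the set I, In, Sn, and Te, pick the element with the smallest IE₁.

In

IE₁ increases left→right with effective nuclear charge and decreases top→bottom as the valence shell moves farther out.
All lie in period 5, so first ionization energy increases left to right.
The smallest IE₁ among these belongs to In.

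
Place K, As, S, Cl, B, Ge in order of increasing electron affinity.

B < K < As < Ge < S < Cl

Adding an electron releases more energy for atoms nearer the top right (short of the noble gases).
Neither a single period nor a single group — weigh both effects.
K > B: this pair runs against the simple trend — see the exception note.
As > K: As lies to the right of K in period 4, so the across-period effect alone puts As higher.
Ge > As: this pair runs against the simple trend — see the exception note.
S > Ge: both effects reinforce here, so S is clearly the higher of the two.
Cl > S: both are in period 3; the period trend gives Cl the larger value.
Note the exception: K has a higher electron affinity than B, contrary to the simple trend — B's ns²np¹ configuration gives only a small electron affinity — the sparsely filled np subshell binds an added electron weakly.
Note the exception: Ge has a higher electron affinity than As, contrary to the simple trend — adding an electron to As's half-filled 4p³ is unfavourable, so Ge (4p²) has the more exothermic EA.
Tabulated electron affinity (kJ/mol): B 27, S 200, Cl 349, K 48, Ge 119, As 78.
So from lowest to highest: B < K < As < Ge < S < Cl.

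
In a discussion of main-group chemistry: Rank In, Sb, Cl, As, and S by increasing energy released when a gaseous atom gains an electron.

In, As, Sb, S, Cl

Electron affinity generally becomes more exothermic across a period toward the halogens and less exothermic down a group.
Here both period and group differ, so the two effects have to be weighed against each other.
As > In: relative to In, both the across-period and down-group shifts push As's electron affinity up.
Sb > As: this pair runs against the simple trend — see the exception note.
S > Sb: both effects reinforce here, so S is clearly the higher of the two.
Cl > S: Cl lies to the right of S in period 3, so the across-period effect alone puts Cl higher.
Note the exception: Sb has a higher electron affinity than As, contrary to the simple trend — both are half-filled np³, but the pairing/repulsion penalty for the added electron shrinks as the p orbitals become larger and more diffuse down the group, and for Sb that outweighs the weaker nuclear attraction.
Approximate values (kJ/mol): S 200, Cl 349, As 78, In 29, Sb 103.
So from lowest to highest: In < As < Sb < S < Cl.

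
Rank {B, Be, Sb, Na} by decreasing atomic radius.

Be is in period 2, group 2; B is in period 2, group 13; Na is in period 3, group 1; Sb is in period 5, group 15.
Atomic radius shrinks across a period as nuclear charge pulls the same shell inward, and grows down a group as new shells are added.
These span different periods and groups, so the two trends combine.
Be > B: Be lies to the left of B in period 2, so the across-period effect alone puts Be larger.
Sb > Be: the two effects oppose for this pair; the down-group effect wins (140 vs 102 pm).
Na > Sb: period and group pull opposite ways; the across-period shift dominates (155 vs 140 pm).
For reference (pm): Be 102, B 85, Na 155, Sb 140.
So from largest to smallest: Na > Sb > Be > B.

Na > Sb > Be > B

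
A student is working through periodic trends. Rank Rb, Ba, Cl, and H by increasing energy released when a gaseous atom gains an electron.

Ba < Rb < H < Cl

Electron affinity generally becomes more exothermic across a period toward the halogens and less exothermic down a group.
Neither a single period nor a single group — weigh both effects.
Rb > Ba: period and group pull opposite ways; the down-group shift dominates (47 vs 14 kJ/mol).
H > Rb: H sits above Rb in group 1, so the down-group effect alone puts H higher.
Cl > H: period and group pull opposite ways; the across-period shift dominates (349 vs 73 kJ/mol).
Approximate values (kJ/mol): H 73, Cl 349, Rb 47, Ba 14.
So from lowest to highest: Ba < Rb < H < Cl.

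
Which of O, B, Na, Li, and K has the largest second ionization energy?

The second ionization energy removes an electron from the +1 ion. For each element: O⁺ still has 5 valence electrons; B⁺ still has 2 valence electrons; Na⁺ is the bare [Ne] core; Li⁺ is the bare [He] core; K⁺ is the bare [Ar] core.
Usually core removal costs more than valence removal, but here the competition is close: a tightly held n=2 valence electron can cost more to remove than an n=3 core electron, so the actual values have to decide it.
Valence configurations: O⁺ [He]2s²2p³, B⁺ [He]2s².
Tabulated IE_2 (kJ/mol): O 3388, B 2427, Na 4562, Li 7298, K 3052.
Overall IE_2 order: B < K < O < Na < Li.

Li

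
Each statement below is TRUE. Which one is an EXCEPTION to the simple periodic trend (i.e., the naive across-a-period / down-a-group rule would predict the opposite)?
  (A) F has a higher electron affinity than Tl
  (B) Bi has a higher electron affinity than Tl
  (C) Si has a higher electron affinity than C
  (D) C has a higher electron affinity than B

The general trend: electron affinity increases across a period and decreases down a group.
(A) F (period 2, group 17) vs Tl (period 6, group 13): the stated order agrees with the simple trend.
(B) Bi (period 6, group 15) vs Tl (period 6, group 13): the stated order agrees with the simple trend.
(C) Si (period 3, group 14) vs C (period 2, group 14): the stated order contradicts the simple trend.
(D) C (period 2, group 14) vs B (period 2, group 13): the stated order agrees with the simple trend.
The exception is (C): Si's larger, more diffuse 3p orbitals accept an added electron slightly more readily than C's compact 2p.

(C)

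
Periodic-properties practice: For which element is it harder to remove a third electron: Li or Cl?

Li

IE_3 is the cost of taking one more electron from the +2 cation: Li²⁺ is already 1 electron into the core; Cl²⁺ still has 5 valence electrons.
Breaking into a closed-shell core is much more expensive than removing a leftover valence electron — Li has the largest IE_3 here.
Tabulated IE_3 (kJ/mol): Li 11815, Cl 3822.
Putting it together, IE_3: Cl < Li.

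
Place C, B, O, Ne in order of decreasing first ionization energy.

B is in period 2, group 13; C is in period 2, group 14; O is in period 2, group 16; Ne is in period 2, group 18.
First ionization energy rises across a period (greater Z_eff holds electrons more tightly) and falls down a group (valence electrons are farther from the nucleus).
All lie in period 2, so first ionization energy increases left to right.
So from highest to lowest: Ne > O > C > B.

Ne, O, C, B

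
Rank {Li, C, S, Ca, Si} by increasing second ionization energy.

Ca < Si < S < C < Li

The second ionization energy removes an electron from the +1 ion. For each element: Li⁺ is the bare [He] core; C⁺ still has 3 valence electrons; S⁺ still has 5 valence electrons; Ca⁺ still has 1 valence electron; Si⁺ still has 3 valence electrons.
Pulling an electron out of a noble-gas core costs far more than removing a remaining valence electron, so Li sits at the high end of IE_2.
Valence configurations: C⁺ [He]2s²2p¹, S⁺ [Ne]3s²3p³, Ca⁺ [Ar]4s¹, Si⁺ [Ne]3s²3p¹.
Approximate IE_2 values (kJ/mol): Li 7298, C 2353, S 2252, Ca 1145, Si 1577.
Overall IE_2 order: Ca < Si < S < C < Li.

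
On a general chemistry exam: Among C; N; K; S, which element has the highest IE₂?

K

IE_2 is the cost of taking one more electron from the +1 cation: C⁺ still has 3 valence electrons; N⁺ still has 4 valence electrons; K⁺ is the bare [Ar] core; S⁺ still has 5 valence electrons.
Breaking into a closed-shell core is much more expensive than removing a leftover valence electron — K has the largest IE_2 here.
Valence configurations: C⁺ [He]2s²2p¹, N⁺ [He]2s²2p², S⁺ [Ne]3s²3p³.
The numbers (kJ/mol): C 2353, N 2856, K 3052, S 2252.
So the second ionization energies run S < C < N < K.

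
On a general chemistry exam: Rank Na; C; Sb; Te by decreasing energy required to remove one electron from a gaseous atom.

C is in period 2, group 14; Na is in period 3, group 1; Sb is in period 5, group 15; Te is in period 5, group 16.
IE₁ increases left→right with effective nuclear charge and decreases top→bottom as the valence shell moves farther out.
Here both period and group differ, so the two effects have to be weighed against each other.
Sb > Na: period and group pull opposite ways; the across-period shift dominates (831 vs 496 kJ/mol).
Te > Sb: both are in period 5; the period trend gives Te the larger value.
C > Te: the two effects oppose for this pair; the down-group effect wins (1086 vs 869 kJ/mol).
Tabulated first ionization energy (kJ/mol): C 1086, Na 496, Sb 831, Te 869.
So from highest to lowest: C > Te > Sb > Na.

C, Te, Sb, Na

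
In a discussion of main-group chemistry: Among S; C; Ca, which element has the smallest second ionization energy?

IE_2 is the cost of taking one more electron from the +1 cation: S⁺ still has 5 valence electrons; C⁺ still has 3 valence electrons; Ca⁺ still has 1 valence electron.
All are still removing valence electrons, so compare the +1 ions as you would atoms: IE_2 generally rises across a period (higher Z_eff) and falls down a group (larger shell), subject to the usual subshell exceptions.
Valence configurations: S⁺ [Ne]3s²3p³, C⁺ [He]2s²2p¹, Ca⁺ [Ar]4s¹.
The numbers (kJ/mol): S 2252, C 2353, Ca 1145.
Putting it together, IE_2: Ca < S < C.

Ca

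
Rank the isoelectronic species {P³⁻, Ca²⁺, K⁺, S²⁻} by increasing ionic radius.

All of these have 18 electrons, so size is governed by nuclear charge alone: the more protons, the stronger the pull on the same electron cloud, and the smaller the ion.
Nuclear charges: Ca²⁺ (Z=20), K⁺ (Z=19), S²⁻ (Z=16), P³⁻ (Z=15).
Smallest to largest: Ca²⁺ < K⁺ < S²⁻ < P³⁻.

Ca²⁺ < K⁺ < S²⁻ < P³⁻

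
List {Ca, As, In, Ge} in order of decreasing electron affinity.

Ge > As > In > Ca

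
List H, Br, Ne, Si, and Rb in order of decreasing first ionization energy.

Ne > H > Br > Si > Rb

First ionization energy rises across a period (greater Z_eff holds electrons more tightly) and falls down a group (valence electrons are farther from the nucleus).
These span different periods and groups, so the two trends combine.
Si > Rb: both effects reinforce here, so Si is clearly the higher of the two.
Br > Si: period and group pull opposite ways; the across-period shift dominates (1140 vs 786 kJ/mol).
H > Br: period and group pull opposite ways; the down-group shift dominates (1312 vs 1140 kJ/mol).
Ne > H: the two effects oppose for this pair; the across-period effect wins (2081 vs 1312 kJ/mol).
For reference (kJ/mol): H 1312, Ne 2081, Si 786, Br 1140, Rb 403.
So from highest to lowest: Ne > H > Br > Si > Rb.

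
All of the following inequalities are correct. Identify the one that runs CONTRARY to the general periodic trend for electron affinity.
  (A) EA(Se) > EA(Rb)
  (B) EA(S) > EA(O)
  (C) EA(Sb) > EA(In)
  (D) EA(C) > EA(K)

The general trend: electron affinity increases across a period and decreases down a group.
(A) Se (period 4, group 16) vs Rb (period 5, group 1): the stated order agrees with the simple trend.
(B) S (period 3, group 16) vs O (period 2, group 16): the stated order contradicts the simple trend.
(C) Sb (period 5, group 15) vs In (period 5, group 13): the stated order agrees with the simple trend.
(D) C (period 2, group 14) vs K (period 4, group 1): the stated order agrees with the simple trend.
The exception is (B): the compact 2p subshell of O repels the added electron more than S's larger 3p does.

(B)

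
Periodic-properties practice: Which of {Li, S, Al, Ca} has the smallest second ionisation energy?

Ca

IE_2 is the cost of taking one more electron from the +1 cation: Li⁺ is the bare [He] core; S⁺ still has 5 valence electrons; Al⁺ still has 2 valence electrons; Ca⁺ still has 1 valence electron.
Pulling an electron out of a noble-gas core costs far more than removing a remaining valence electron, so Li sits at the high end of IE_2.
Valence configurations: S⁺ [Ne]3s²3p³, Al⁺ [Ne]3s², Ca⁺ [Ar]4s¹.
Tabulated IE_2 (kJ/mol): Li 7298, S 2252, Al 1817, Ca 1145.
Hence IE_2: Ca < Al < S < Li.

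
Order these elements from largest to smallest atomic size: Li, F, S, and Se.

Li, Se, S, F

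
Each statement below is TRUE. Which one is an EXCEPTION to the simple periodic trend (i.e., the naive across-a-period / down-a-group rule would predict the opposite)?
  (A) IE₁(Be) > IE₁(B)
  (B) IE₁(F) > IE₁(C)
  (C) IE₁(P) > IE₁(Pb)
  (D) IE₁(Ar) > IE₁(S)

The general trend: first ionisation energy increases across a period and decreases down a group.
(A) Be (period 2, group 2) vs B (period 2, group 13): the stated order contradicts the simple trend.
(B) F (period 2, group 17) vs C (period 2, group 14): the stated order agrees with the simple trend.
(C) P (period 3, group 15) vs Pb (period 6, group 14): the stated order agrees with the simple trend.
(D) Ar (period 3, group 18) vs S (period 3, group 16): the stated order agrees with the simple trend.
The exception is (A): removing B's lone 2p electron is easier than breaking Be's filled 2s².

(A)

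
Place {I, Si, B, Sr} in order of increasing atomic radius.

B < Si < I < Sr

Radius decreases left→right (rising Z_eff, same n) and increases top→bottom (higher n).
These span different periods and groups, so the two trends combine.
Si > B: period and group pull opposite ways; the down-group shift dominates (116 vs 85 pm).
I > Si: the two effects oppose for this pair; the down-group effect wins (133 vs 116 pm).
Sr > I: both are in period 5; the period trend gives Sr the larger value.
For reference (pm): B 85, Si 116, Sr 185, I 133.
So from smallest to largest: B < Si < I < Sr.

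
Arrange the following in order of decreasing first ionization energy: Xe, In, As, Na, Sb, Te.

Xe > As > Te > Sb > In > Na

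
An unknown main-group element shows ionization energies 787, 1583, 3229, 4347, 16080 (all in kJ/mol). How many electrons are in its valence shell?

4

Look for the largest jump between consecutive ionization energies: IE5/IE4 ≈ 3.7, far larger than any earlier ratio.
That jump marks the point where a core electron is being removed. So the atom has 4 valence electrons.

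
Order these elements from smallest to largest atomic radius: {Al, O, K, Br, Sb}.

O < Br < Al < Sb < K

Moving right in a period, electrons are added to the same shell under a stronger nuclear pull, so atoms get smaller; moving down, a new shell is opened and atoms get larger.
Here both period and group differ, so the two effects have to be weighed against each other.
Br > O: period and group pull opposite ways; the down-group shift dominates (114 vs 63 pm).
Al > Br: period and group pull opposite ways; the across-period shift dominates (126 vs 114 pm).
Sb > Al: period and group pull opposite ways; the down-group shift dominates (140 vs 126 pm).
K > Sb: the two effects oppose for this pair; the across-period effect wins (196 vs 140 pm).
For reference (pm): O 63, Al 126, K 196, Br 114, Sb 140.
So from smallest to largest: O < Br < Al < Sb < K.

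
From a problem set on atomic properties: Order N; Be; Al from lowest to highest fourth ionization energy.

N, Al, Be

The fourth ionization energy removes an electron from the +3 ion. For each element: N³⁺ still has 2 valence electrons; Be³⁺ is already 1 electron into the core; Al³⁺ is the bare [Ne] core.
Core electrons are held far more tightly than valence electrons, so Al and Be top the IE_4 order.
Approximate IE_4 values (kJ/mol): N 7475, Be 21007, Al 11577.
Hence IE_4: N < Al < Be.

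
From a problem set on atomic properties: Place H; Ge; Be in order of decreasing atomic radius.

Ge > Be > H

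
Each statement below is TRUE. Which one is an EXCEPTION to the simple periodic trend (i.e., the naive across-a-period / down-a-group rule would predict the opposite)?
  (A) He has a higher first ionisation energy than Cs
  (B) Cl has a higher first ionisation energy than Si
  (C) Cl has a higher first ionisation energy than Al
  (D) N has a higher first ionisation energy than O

The general trend: first ionisation energy increases across a period and decreases down a group.
(A) He (period 1, group 18) vs Cs (period 6, group 1): the stated order agrees with the simple trend.
(B) Cl (period 3, group 17) vs Si (period 3, group 14): the stated order agrees with the simple trend.
(C) Cl (period 3, group 17) vs Al (period 3, group 13): the stated order agrees with the simple trend.
(D) N (period 2, group 15) vs O (period 2, group 16): the stated order contradicts the simple trend.
The exception is (D): pairing an electron in O's 2p⁴ costs repulsion energy, so O ionizes more easily than half-filled N (2p³).

(D)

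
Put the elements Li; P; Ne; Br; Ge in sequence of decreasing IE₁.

Removing the outermost electron gets harder across a period and easier down a group.
Neither a single period nor a single group — weigh both effects.
Ge > Li: period and group pull opposite ways; the across-period shift dominates (762 vs 520 kJ/mol).
P > Ge: both effects reinforce here, so P is clearly the higher of the two.
Br > P: period and group pull opposite ways; the across-period shift dominates (1140 vs 1012 kJ/mol).
Ne > Br: relative to Br, both the across-period and down-group shifts push Ne's first ionization energy up.
For reference (kJ/mol): Li 520, Ne 2081, P 1012, Ge 762, Br 1140.
So from highest to lowest: Ne > Br > P > Ge > Li.

Ne > Br > P > Ge > Li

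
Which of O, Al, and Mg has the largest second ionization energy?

O

Consider each +1 ion: O⁺ still has 5 valence electrons; Al⁺ still has 2 valence electrons; Mg⁺ still has 1 valence electron.
All are still removing valence electrons, so compare the +1 ions as you would atoms: IE_2 generally rises across a period (higher Z_eff) and falls down a group (larger shell), subject to the usual subshell exceptions.
Valence configurations: O⁺ [He]2s²2p³, Al⁺ [Ne]3s², Mg⁺ [Ne]3s¹.
Approximate IE_2 values (kJ/mol): O 3388, Al 1817, Mg 1451.
Putting it together, IE_2: Mg < Al < O.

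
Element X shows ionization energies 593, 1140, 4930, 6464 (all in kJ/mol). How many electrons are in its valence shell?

Look for the largest jump between consecutive ionization energies: IE3/IE2 ≈ 4.3, far larger than any earlier ratio.
That jump marks the point where a core electron is being removed. So the atom has 2 valence electrons.

2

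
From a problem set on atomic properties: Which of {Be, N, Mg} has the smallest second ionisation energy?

Mg

After 1 electron has been removed, what remains? Be⁺ still has 1 valence electron; N⁺ still has 4 valence electrons; Mg⁺ still has 1 valence electron.
All are still removing valence electrons, so compare the +1 ions as you would atoms: IE_2 generally rises across a period (higher Z_eff) and falls down a group (larger shell), subject to the usual subshell exceptions.
Valence configurations: Be⁺ [He]2s¹, N⁺ [He]2s²2p², Mg⁺ [Ne]3s¹.
Tabulated IE_2 (kJ/mol): Be 1757, N 2856, Mg 1451.
Putting it together, IE_2: Mg < Be < N.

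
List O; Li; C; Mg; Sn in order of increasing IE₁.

First ionization energy rises across a period (greater Z_eff holds electrons more tightly) and falls down a group (valence electrons are farther from the nucleus).
Here both period and group differ, so the two effects have to be weighed against each other.
Sn > Li: the two effects oppose for this pair; the across-period effect wins (709 vs 520 kJ/mol).
Mg > Sn: period and group pull opposite ways; the down-group shift dominates (738 vs 709 kJ/mol).
C > Mg: both effects reinforce here, so C is clearly the higher of the two.
O > C: O lies to the right of C in period 2, so the across-period effect alone puts O higher.
For reference (kJ/mol): Li 520, C 1086, O 1314, Mg 738, Sn 709.
So from lowest to highest: Li < Sn < Mg < C < O.

Li < Sn < Mg < C < O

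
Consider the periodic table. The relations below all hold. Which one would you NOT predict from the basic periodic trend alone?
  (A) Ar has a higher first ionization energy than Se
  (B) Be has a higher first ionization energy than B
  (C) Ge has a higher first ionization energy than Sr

(B)

The general trend: first ionization energy increases across a period and decreases down a group.
(A) Ar (period 3, group 18) vs Se (period 4, group 16): the stated order agrees with the simple trend.
(B) Be (period 2, group 2) vs B (period 2, group 13): the stated order contradicts the simple trend.
(C) Ge (period 4, group 14) vs Sr (period 5, group 2): the stated order agrees with the simple trend.
The exception is (B): removing B's lone 2p electron is easier than breaking Be's filled 2s².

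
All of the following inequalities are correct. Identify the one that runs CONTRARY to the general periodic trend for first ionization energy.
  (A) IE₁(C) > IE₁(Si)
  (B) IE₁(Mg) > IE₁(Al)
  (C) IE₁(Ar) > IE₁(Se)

(B)

The general trend: first ionization energy increases across a period and decreases down a group.
(A) C (period 2, group 14) vs Si (period 3, group 14): the stated order agrees with the simple trend.
(B) Mg (period 3, group 2) vs Al (period 3, group 13): the stated order contradicts the simple trend.
(C) Ar (period 3, group 18) vs Se (period 4, group 16): the stated order agrees with the simple trend.
The exception is (B): Al's single 3p electron is easier to remove than one from Mg's filled 3s².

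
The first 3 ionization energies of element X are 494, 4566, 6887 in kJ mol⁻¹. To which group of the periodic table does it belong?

Look for the largest jump between consecutive ionization energies: IE2/IE1 ≈ 9.2, far larger than any earlier ratio.
That jump marks the point where a core electron is being removed. So the atom has 1 valence electron.
A main-group element with 1 valence electron is in group 1.

Group 1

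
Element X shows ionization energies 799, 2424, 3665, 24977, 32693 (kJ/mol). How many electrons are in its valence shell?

3

Look for the largest jump between consecutive ionization energies: IE4/IE3 ≈ 6.8, far larger than any earlier ratio.
That jump marks the point where a core electron is being removed. So the atom has 3 valence electrons.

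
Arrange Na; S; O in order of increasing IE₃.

After 2 electrons have been removed, what remains? Na²⁺ is already 1 electron into the core; S²⁺ still has 4 valence electrons; O²⁺ still has 4 valence electrons.
Breaking into a closed-shell core is much more expensive than removing a leftover valence electron — Na has the largest IE_3 here.
Valence configurations: S²⁺ [Ne]3s²3p², O²⁺ [He]2s²2p².
Approximate IE_3 values (kJ/mol): Na 6910, S 3357, O 5300.
Hence IE_3: S < O < Na.

S < O < Na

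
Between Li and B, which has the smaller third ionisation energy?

B

IE_3 is the cost of taking one more electron from the +2 cation: Li²⁺ is already 1 electron into the core; B²⁺ still has 1 valence electron.
Breaking into a closed-shell core is much more expensive than removing a leftover valence electron — Li has the largest IE_3 here.
The numbers (kJ/mol): Li 11815, B 3660.
So the third ionization energies run B < Li.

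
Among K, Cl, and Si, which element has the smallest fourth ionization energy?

After 3 electrons have been removed, what remains? K³⁺ is already 2 electrons into the core; Cl³⁺ still has 4 valence electrons; Si³⁺ still has 1 valence electron.
Pulling an electron out of a noble-gas core costs far more than removing a remaining valence electron, so K sits at the high end of IE_4.
Valence configurations: Cl³⁺ [Ne]3s²3p², Si³⁺ [Ne]3s¹.
The numbers (kJ/mol): K 5877, Cl 5159, Si 4356.
Overall IE_4 order: Si < Cl < K.

Si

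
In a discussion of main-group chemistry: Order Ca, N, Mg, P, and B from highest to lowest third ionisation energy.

Mg > Ca > N > B > P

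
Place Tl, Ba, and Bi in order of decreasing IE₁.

Bi > Tl > Ba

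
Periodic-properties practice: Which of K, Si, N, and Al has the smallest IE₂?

Consider each +1 ion: K⁺ is the bare [Ar] core; Si⁺ still has 3 valence electrons; N⁺ still has 4 valence electrons; Al⁺ still has 2 valence electrons.
Pulling an electron out of a noble-gas core costs far more than removing a remaining valence electron, so K sits at the high end of IE_2.
Valence configurations: Si⁺ [Ne]3s²3p¹, N⁺ [He]2s²2p², Al⁺ [Ne]3s².
Si⁺ loses a lone 3p electron whereas Al⁺ must break into a filled 3s² pair, so IE_2(Al) > IE_2(Si) even though Si has the higher nuclear charge.
The numbers (kJ/mol): K 3052, Si 1577, N 2856, Al 1817.
Putting it together, IE_2: Si < Al < N < K.

Si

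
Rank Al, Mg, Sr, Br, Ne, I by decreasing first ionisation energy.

Ne > Br > I > Mg > Al > Sr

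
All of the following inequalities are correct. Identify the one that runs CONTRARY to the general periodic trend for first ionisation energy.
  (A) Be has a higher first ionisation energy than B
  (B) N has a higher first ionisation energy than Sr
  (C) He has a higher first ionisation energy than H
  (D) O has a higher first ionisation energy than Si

(A)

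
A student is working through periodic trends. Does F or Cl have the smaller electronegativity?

Cl

Electronegativity increases across a period and decreases down a group, tracking effective nuclear charge and atomic size.
All are in group 17, so electronegativity increases up the group.
So Cl has the smaller electronegativity (Cl < F).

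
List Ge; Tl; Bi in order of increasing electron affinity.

Ge is in period 4, group 14; Tl is in period 6, group 13; Bi is in period 6, group 15.
Atoms with high Z_eff and room in the valence shell (especially the halogens) have the most exothermic electron affinities.
Neither a single period nor a single group — weigh both effects.
Bi > Tl: Bi lies to the right of Tl in period 6, so the across-period effect alone puts Bi higher.
Ge > Bi: the two effects oppose for this pair; the down-group effect wins (119 vs 91 kJ/mol).
Tabulated electron affinity (kJ/mol): Ge 119, Tl 19, Bi 91.
So from lowest to highest: Tl < Bi < Ge.

Tl < Bi < Ge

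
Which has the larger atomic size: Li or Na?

Na

Across a period the added protons contract the valence shell; down a group each new principal shell makes the atom larger.
All are in group 1, so atomic radius increases down the group.
So Na has the larger atomic size (Na > Li).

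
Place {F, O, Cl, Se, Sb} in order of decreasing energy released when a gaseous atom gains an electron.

Cl, F, Se, O, Sb

O is in period 2, group 16; F is in period 2, group 17; Cl is in period 3, group 17; Se is in period 4, group 16; Sb is in period 5, group 15.
Electron affinity generally becomes more exothermic across a period toward the halogens and less exothermic down a group.
Neither a single period nor a single group — weigh both effects.
O > Sb: both effects reinforce here, so O is clearly the higher of the two.
Se > O: this pair runs against the simple trend — see the exception note.
F > Se: both effects reinforce here, so F is clearly the higher of the two.
Cl > F: this pair runs against the simple trend — see the exception note.
Note the exception: Se has a higher electron affinity than O, contrary to the simple trend — O's compact 2p subshell gives strong electron–electron repulsion on the added electron.
Note the exception: Cl has a higher electron affinity than F, contrary to the simple trend — F's small 2p subshell makes the incoming electron feel strong e⁻–e⁻ repulsion, so Cl actually releases more energy on gaining an electron.
For reference (kJ/mol): O 141, F 328, Cl 349, Se 195, Sb 103.
So from highest to lowest: Cl > F > Se > O > Sb.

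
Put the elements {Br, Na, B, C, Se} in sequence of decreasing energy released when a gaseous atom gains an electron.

B is in period 2, group 13; C is in period 2, group 14; Na is in period 3, group 1; Se is in period 4, group 16; Br is in period 4, group 17.
EA tends to increase across a period and decrease down a group, though the pattern is less regular than for IE or radius.
Here both period and group differ, so the two effects have to be weighed against each other.
Na > B: this pair runs against the simple trend — see the exception note.
C > Na: both effects reinforce here, so C is clearly the higher of the two.
Se > C: period and group pull opposite ways; the across-period shift dominates (195 vs 122 kJ/mol).
Br > Se: both are in period 4; the period trend gives Br the larger value.
Note the exception: Na has a higher electron affinity than B, contrary to the simple trend — B's ns²np¹ configuration gives only a small electron affinity — the sparsely filled np subshell binds an added electron weakly.
For reference (kJ/mol): B 27, C 122, Na 53, Se 195, Br 325.
So from highest to lowest: Br > Se > C > Na > B.

Br > Se > C > Na > B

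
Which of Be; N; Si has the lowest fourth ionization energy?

After 3 electrons have been removed, what remains? Be³⁺ is already 1 electron into the core; N³⁺ still has 2 valence electrons; Si³⁺ still has 1 valence electron.
Breaking into a closed-shell core is much more expensive than removing a leftover valence electron — Be has the largest IE_4 here.
Valence configurations: N³⁺ [He]2s², Si³⁺ [Ne]3s¹.
Tabulated IE_4 (kJ/mol): Be 21007, N 7475, Si 4356.
Overall IE_4 order: Si < N < Be.

Si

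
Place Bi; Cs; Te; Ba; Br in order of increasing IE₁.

Cs < Ba < Bi < Te < Br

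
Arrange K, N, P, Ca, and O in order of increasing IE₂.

After 1 electron has been removed, what remains? K⁺ is the bare [Ar] core; N⁺ still has 4 valence electrons; P⁺ still has 4 valence electrons; Ca⁺ still has 1 valence electron; O⁺ still has 5 valence electrons.
Usually core removal costs more than valence removal, but here the competition is close: a tightly held n=2 valence electron can cost more to remove than an n=3 core electron, so the actual values have to decide it.
Valence configurations: N⁺ [He]2s²2p², P⁺ [Ne]3s²3p², Ca⁺ [Ar]4s¹, O⁺ [He]2s²2p³.
The numbers (kJ/mol): K 3052, N 2856, P 1907, Ca 1145, O 3388.
Putting it together, IE_2: Ca < P < N < K < O.

Ca < P < N < K < O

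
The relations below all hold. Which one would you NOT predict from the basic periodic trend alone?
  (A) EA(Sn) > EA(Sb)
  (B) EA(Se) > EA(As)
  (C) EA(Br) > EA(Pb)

(A)

The general trend: electron affinity increases across a period and decreases down a group.
(A) Sn (period 5, group 14) vs Sb (period 5, group 15): the stated order contradicts the simple trend.
(B) Se (period 4, group 16) vs As (period 4, group 15): the stated order agrees with the simple trend.
(C) Br (period 4, group 17) vs Pb (period 6, group 14): the stated order agrees with the simple trend.
The exception is (A): adding an electron to Sb's half-filled 5p³ is unfavourable, so Sn has the more exothermic EA.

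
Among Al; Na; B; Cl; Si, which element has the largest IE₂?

Na

The second ionization energy removes an electron from the +1 ion. For each element: Al⁺ still has 2 valence electrons; Na⁺ is the bare [Ne] core; B⁺ still has 2 valence electrons; Cl⁺ still has 6 valence electrons; Si⁺ still has 3 valence electrons.
Core electrons are held far more tightly than valence electrons, so Na tops the IE_2 order.
Valence configurations: Al⁺ [Ne]3s², B⁺ [He]2s², Cl⁺ [Ne]3s²3p⁴, Si⁺ [Ne]3s²3p¹.
Si⁺ loses a lone 3p electron whereas Al⁺ must break into a filled 3s² pair, so IE_2(Al) > IE_2(Si) even though Si has the higher nuclear charge.
Approximate IE_2 values (kJ/mol): Al 1817, Na 4562, B 2427, Cl 2298, Si 1577.
Hence IE_2: Si < Al < Cl < B < Na.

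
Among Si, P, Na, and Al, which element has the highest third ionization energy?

Na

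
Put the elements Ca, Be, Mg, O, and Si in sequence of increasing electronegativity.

Ca, Mg, Be, Si, O

Electronegativity increases across a period and decreases down a group, tracking effective nuclear charge and atomic size.
These span different periods and groups, so the two trends combine.
Mg > Ca: Mg sits above Ca in group 2, so the down-group effect alone puts Mg higher.
Be > Mg: they share group 2; the group trend gives Be the larger value.
Si > Be: the two effects oppose for this pair; the across-period effect wins (1.90 vs 1.57).
O > Si: relative to Si, both the across-period and down-group shifts push O's electronegativity up.
Approximate values (Pauling): Be 1.57, O 3.44, Mg 1.31, Si 1.90, Ca 1.00.
So from lowest to highest: Ca < Mg < Be < Si < O.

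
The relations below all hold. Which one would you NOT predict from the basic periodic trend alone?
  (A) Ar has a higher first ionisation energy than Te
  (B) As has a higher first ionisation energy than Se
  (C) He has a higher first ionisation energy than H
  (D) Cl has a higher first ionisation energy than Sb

The general trend: first ionisation energy increases across a period and decreases down a group.
(A) Ar (period 3, group 18) vs Te (period 5, group 16): the stated order agrees with the simple trend.
(B) As (period 4, group 15) vs Se (period 4, group 16): the stated order contradicts the simple trend.
(C) He (period 1, group 18) vs H (period 1, group 1): the stated order agrees with the simple trend.
(D) Cl (period 3, group 17) vs Sb (period 5, group 15): the stated order agrees with the simple trend.
The exception is (B): Se (4p⁴) ionizes more easily than half-filled As (4p³).

(B)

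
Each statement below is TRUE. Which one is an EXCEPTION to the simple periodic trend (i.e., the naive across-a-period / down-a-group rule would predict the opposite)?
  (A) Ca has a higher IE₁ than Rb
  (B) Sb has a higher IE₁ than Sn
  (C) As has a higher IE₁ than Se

(C)

The general trend: IE₁ increases across a period and decreases down a group.
(A) Ca (period 4, group 2) vs Rb (period 5, group 1): the stated order agrees with the simple trend.
(B) Sb (period 5, group 15) vs Sn (period 5, group 14): the stated order agrees with the simple trend.
(C) As (period 4, group 15) vs Se (period 4, group 16): the stated order contradicts the simple trend.
The exception is (C): Se (4p⁴) ionizes more easily than half-filled As (4p³).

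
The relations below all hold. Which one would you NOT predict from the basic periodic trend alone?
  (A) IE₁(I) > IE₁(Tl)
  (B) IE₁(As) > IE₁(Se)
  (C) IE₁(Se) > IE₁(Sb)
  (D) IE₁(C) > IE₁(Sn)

The general trend: first ionisation energy increases across a period and decreases down a group.
(A) I (period 5, group 17) vs Tl (period 6, group 13): the stated order agrees with the simple trend.
(B) As (period 4, group 15) vs Se (period 4, group 16): the stated order contradicts the simple trend.
(C) Se (period 4, group 16) vs Sb (period 5, group 15): the stated order agrees with the simple trend.
(D) C (period 2, group 14) vs Sn (period 5, group 14): the stated order agrees with the simple trend.
The exception is (B): Se (4p⁴) ionizes more easily than half-filled As (4p³).

(B)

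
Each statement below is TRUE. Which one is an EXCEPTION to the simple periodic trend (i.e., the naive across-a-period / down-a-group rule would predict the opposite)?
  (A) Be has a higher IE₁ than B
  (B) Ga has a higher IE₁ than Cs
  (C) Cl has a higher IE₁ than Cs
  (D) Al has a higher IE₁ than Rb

(A)

The general trend: IE₁ increases across a period and decreases down a group.
(A) Be (period 2, group 2) vs B (period 2, group 13): the stated order contradicts the simple trend.
(B) Ga (period 4, group 13) vs Cs (period 6, group 1): the stated order agrees with the simple trend.
(C) Cl (period 3, group 17) vs Cs (period 6, group 1): the stated order agrees with the simple trend.
(D) Al (period 3, group 13) vs Rb (period 5, group 1): the stated order agrees with the simple trend.
The exception is (A): removing B's lone 2p electron is easier than breaking Be's filled 2s².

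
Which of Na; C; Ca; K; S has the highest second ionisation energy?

Consider each +1 ion: Na⁺ is the bare [Ne] core; C⁺ still has 3 valence electrons; Ca⁺ still has 1 valence electron; K⁺ is the bare [Ar] core; S⁺ still has 5 valence electrons.
Core electrons are held far more tightly than valence electrons, so K and Na top the IE_2 order.
Valence configurations: C⁺ [He]2s²2p¹, Ca⁺ [Ar]4s¹, S⁺ [Ne]3s²3p³.
Approximate IE_2 values (kJ/mol): Na 4562, C 2353, Ca 1145, K 3052, S 2252.
Hence IE_2: Ca < S < C < K < Na.

Na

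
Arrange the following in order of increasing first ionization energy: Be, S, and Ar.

Be < S < Ar

Be is in period 2, group 2; S is in period 3, group 16; Ar is in period 3, group 18.
First ionization energy rises across a period (greater Z_eff holds electrons more tightly) and falls down a group (valence electrons are farther from the nucleus).
These span different periods and groups, so the two trends combine.
S > Be: period and group pull opposite ways; the across-period shift dominates (1000 vs 900 kJ/mol).
Ar > S: both are in period 3; the period trend gives Ar the larger value.
For reference (kJ/mol): Be 900, S 1000, Ar 1521.
So from lowest to highest: Be < S < Ar.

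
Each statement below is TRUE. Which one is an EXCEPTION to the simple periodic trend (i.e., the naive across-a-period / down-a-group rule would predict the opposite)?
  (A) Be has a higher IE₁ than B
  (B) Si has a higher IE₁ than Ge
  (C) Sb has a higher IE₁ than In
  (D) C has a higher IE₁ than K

The general trend: IE₁ increases across a period and decreases down a group.
(A) Be (period 2, group 2) vs B (period 2, group 13): the stated order contradicts the simple trend.
(B) Si (period 3, group 14) vs Ge (period 4, group 14): the stated order agrees with the simple trend.
(C) Sb (period 5, group 15) vs In (period 5, group 13): the stated order agrees with the simple trend.
(D) C (period 2, group 14) vs K (period 4, group 1): the stated order agrees with the simple trend.
The exception is (A): removing B's lone 2p electron is easier than breaking Be's filled 2s².

(A)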